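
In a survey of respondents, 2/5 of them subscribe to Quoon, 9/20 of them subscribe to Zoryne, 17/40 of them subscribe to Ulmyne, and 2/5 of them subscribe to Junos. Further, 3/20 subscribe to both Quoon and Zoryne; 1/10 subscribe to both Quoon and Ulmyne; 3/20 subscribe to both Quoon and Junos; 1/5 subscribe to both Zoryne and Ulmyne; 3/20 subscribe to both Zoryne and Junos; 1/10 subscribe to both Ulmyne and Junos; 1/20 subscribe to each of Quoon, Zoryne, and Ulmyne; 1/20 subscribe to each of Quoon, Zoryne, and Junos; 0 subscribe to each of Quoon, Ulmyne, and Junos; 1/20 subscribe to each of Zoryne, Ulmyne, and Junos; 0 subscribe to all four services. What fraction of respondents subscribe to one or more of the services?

Inclusion–exclusion gives
P(union) = 2/5 + 9/20 + 17/40 + 2/5 − 3/20 − 1/10 − 3/20 − 1/5 − 3/20 − 1/10 + 1/20 + 1/20 + 0 + 1/20 − 0 = 39/40

39/40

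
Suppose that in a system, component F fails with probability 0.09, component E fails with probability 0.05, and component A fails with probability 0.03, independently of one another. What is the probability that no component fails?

P(none) = (1 − 0.09) × (1 − 0.05) × (1 − 0.03) = 0.91 × 0.95 × 0.97 = 0.838565

0.838565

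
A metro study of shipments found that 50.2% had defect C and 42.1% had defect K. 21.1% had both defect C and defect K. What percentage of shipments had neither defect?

28.8%

Inclusion–exclusion gives
P(≥1) = 50.2 + 42.1 − 21.1 = 71.2%
P(none) = 100% − 71.2% = 28.8%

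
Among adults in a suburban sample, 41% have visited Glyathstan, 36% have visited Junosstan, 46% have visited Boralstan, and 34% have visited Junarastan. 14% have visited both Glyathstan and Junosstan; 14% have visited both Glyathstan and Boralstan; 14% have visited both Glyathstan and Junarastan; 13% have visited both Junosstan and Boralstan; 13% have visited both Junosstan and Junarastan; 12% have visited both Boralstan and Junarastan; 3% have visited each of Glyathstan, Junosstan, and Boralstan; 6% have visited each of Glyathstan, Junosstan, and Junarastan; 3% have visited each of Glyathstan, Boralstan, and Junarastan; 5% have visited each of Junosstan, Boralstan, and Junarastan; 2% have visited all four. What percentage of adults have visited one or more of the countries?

92%

Apply inclusion-exclusion:
P(≥1) = 41 + 36 + 46 + 34 − 14 − 14 − 14 − 13 − 13 − 12 + 3 + 6 + 3 + 5 − 2 = 92%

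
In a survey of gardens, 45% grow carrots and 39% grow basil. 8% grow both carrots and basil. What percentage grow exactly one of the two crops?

By inclusion–exclusion (exactly-one form):
P(exactly one) = 45 + 39 − 2·8 = 68%

68%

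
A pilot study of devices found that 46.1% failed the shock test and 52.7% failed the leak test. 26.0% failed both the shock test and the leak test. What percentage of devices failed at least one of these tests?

72.8%

Apply inclusion-exclusion:
P(≥1) = 46.1 + 52.7 − 26.0 = 72.8%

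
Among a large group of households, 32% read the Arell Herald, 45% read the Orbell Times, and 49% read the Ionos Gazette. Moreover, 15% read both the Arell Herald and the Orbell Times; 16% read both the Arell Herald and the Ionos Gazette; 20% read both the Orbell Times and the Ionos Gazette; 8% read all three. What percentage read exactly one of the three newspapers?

P(exactly one) = 32 + 45 + 49 − 2·15 − 2·16 − 2·20 + 3·8 = 48%

48%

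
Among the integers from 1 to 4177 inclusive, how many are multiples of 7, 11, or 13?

1172

floor(4177/7) + floor(4177/11) + floor(4177/13) − floor(4177/77) − floor(4177/91) − floor(4177/143) + floor(4177/1001) = 596 + 379 + 321 − 54 − 45 − 29 + 4 = 1172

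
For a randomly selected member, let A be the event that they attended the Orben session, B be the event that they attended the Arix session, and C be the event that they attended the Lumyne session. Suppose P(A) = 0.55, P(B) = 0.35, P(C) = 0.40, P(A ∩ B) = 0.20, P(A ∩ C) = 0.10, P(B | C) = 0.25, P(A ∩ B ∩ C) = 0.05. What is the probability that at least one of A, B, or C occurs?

0.95

P(B ∩ C) = P(C)·P(B|C) = 0.40 × 0.25 = 0.10
By inclusion-exclusion,
P(A ∪ B ∪ C) = 0.55 + 0.35 + 0.40 − 0.20 − 0.10 − 0.10 + 0.05 = 0.95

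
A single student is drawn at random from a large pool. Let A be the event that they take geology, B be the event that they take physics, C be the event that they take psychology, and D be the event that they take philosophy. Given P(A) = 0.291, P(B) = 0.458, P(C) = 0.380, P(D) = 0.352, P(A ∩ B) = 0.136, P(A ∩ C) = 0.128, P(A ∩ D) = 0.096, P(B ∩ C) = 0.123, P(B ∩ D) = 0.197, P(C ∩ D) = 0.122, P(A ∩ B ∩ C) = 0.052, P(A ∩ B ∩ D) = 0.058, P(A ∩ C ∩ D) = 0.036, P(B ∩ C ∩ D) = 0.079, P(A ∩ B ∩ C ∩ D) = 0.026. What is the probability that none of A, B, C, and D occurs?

0.122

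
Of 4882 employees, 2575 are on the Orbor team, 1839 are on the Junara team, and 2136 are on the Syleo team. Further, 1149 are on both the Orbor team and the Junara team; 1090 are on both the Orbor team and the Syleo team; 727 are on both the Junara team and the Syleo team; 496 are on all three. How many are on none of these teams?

802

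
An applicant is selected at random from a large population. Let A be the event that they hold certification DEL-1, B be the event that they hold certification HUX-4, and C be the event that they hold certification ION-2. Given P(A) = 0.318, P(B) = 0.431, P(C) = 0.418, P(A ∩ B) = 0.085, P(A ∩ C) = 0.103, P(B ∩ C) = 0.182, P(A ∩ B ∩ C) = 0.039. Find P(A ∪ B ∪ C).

0.836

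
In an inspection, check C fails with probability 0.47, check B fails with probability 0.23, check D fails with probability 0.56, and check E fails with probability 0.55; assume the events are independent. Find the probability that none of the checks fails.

0.0808038

Since the events are independent, P(none) is the product of the individual non-occurrence probabilities.
P(none) = (1 − 0.47) × (1 − 0.23) × (1 − 0.56) × (1 − 0.55) = 0.53 × 0.77 × 0.44 × 0.45 = 0.0808038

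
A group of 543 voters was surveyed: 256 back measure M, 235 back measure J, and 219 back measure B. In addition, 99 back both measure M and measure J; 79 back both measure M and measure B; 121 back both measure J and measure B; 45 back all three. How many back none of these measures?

87

N(≥1) = 256 + 235 + 219 − 99 − 79 − 121 + 45 = 456
None: 543 − 456 = 87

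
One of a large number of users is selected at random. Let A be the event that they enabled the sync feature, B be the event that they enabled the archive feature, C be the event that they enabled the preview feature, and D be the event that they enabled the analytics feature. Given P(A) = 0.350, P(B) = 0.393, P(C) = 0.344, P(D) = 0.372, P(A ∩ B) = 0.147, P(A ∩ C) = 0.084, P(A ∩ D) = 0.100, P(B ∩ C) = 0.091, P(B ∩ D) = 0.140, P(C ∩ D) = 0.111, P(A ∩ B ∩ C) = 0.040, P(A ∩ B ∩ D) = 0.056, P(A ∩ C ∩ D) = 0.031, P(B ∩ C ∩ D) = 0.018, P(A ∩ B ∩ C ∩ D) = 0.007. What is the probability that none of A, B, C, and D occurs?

0.076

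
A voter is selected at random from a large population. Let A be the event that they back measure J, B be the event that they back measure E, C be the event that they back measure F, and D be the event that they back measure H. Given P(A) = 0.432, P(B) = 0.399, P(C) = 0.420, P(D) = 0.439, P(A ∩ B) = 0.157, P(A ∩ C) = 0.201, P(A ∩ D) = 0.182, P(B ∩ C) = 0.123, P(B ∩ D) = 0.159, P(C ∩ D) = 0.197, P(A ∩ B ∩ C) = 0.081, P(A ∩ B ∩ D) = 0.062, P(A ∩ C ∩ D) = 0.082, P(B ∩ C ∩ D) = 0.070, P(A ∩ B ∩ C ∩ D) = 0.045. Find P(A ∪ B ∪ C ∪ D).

0.921

Apply inclusion-exclusion:
P(A ∪ B ∪ C ∪ D) = 0.432 + 0.399 + 0.420 + 0.439 − 0.157 − 0.201 − 0.182 − 0.123 − 0.159 − 0.197 + 0.081 + 0.062 + 0.082 + 0.070 − 0.045 = 0.921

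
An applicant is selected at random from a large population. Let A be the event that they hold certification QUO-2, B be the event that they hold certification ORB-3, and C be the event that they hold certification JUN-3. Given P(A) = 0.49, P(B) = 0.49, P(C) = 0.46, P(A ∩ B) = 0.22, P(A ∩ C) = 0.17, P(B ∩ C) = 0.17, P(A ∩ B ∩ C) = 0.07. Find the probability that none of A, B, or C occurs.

0.05

Using inclusion–exclusion:
P(A ∪ B ∪ C) = 0.49 + 0.49 + 0.46 − 0.22 − 0.17 − 0.17 + 0.07 = 0.95
P(none) = 1 − 0.95 = 0.05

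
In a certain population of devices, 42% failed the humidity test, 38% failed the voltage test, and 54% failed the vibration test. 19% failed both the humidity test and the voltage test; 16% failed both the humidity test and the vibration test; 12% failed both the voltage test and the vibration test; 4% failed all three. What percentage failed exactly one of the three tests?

52%

P(exactly one) = 42 + 38 + 54 − 2·19 − 2·16 − 2·12 + 3·4 = 52%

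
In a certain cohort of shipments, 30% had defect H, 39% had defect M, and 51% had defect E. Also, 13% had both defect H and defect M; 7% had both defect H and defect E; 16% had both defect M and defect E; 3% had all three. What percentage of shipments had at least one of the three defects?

By inclusion-exclusion,
P(≥1) = 30 + 39 + 51 − 13 − 7 − 16 + 3 = 87%

87%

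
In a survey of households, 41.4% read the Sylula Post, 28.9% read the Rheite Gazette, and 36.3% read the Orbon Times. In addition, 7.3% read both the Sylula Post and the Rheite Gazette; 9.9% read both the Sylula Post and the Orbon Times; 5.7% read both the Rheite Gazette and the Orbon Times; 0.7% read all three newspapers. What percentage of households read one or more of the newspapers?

By inclusion–exclusion:
P(≥1) = 41.4 + 28.9 + 36.3 − 7.3 − 9.9 − 5.7 + 0.7 = 84.4%

84.4%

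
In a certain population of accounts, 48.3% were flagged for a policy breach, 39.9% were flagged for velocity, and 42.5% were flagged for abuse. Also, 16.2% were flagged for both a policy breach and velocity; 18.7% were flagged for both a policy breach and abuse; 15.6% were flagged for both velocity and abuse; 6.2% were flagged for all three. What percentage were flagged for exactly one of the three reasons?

48.3%

By inclusion–exclusion (exactly-one form):
P(exactly one) = 48.3 + 39.9 + 42.5 − 2·16.2 − 2·18.7 − 2·15.6 + 3·6.2 = 48.3%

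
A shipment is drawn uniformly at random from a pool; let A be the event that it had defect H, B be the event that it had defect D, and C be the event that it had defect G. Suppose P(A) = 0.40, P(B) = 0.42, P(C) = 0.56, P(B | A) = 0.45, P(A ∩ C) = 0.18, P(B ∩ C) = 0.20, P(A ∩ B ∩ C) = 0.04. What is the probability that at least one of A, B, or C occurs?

0.86

P(A ∩ B) = P(A)·P(B|A) = 0.40 × 0.45 = 0.18
P(A ∪ B ∪ C) = 0.40 + 0.42 + 0.56 − 0.18 − 0.18 − 0.20 + 0.04 = 0.86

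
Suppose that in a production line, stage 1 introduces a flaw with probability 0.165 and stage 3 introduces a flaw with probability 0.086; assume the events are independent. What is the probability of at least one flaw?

0.23681

Since the events are independent, P(none) is the product of the individual non-occurrence probabilities.
P(none) = (1 − 0.165) × (1 − 0.086) = 0.835 × 0.914 = 0.76319
P(at least one) = 1 − 0.76319 = 0.23681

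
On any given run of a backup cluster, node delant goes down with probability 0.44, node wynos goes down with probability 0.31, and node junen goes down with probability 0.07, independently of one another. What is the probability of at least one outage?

0.640648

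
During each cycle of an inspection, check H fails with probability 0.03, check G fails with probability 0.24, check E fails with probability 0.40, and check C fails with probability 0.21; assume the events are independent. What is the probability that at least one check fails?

0.6505672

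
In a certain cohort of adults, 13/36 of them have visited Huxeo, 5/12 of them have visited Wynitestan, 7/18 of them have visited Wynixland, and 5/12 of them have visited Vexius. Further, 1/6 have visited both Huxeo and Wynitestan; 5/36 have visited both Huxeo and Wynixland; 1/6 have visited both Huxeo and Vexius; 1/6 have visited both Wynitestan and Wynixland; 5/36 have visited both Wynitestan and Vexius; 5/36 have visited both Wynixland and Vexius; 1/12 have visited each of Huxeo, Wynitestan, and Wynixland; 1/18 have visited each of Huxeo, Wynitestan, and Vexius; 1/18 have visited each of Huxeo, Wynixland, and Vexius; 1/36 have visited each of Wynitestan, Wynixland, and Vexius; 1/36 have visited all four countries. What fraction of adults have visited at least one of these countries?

By inclusion–exclusion:
P(union) = 13/36 + 5/12 + 7/18 + 5/12 − 1/6 − 5/36 − 1/6 − 1/6 − 5/36 − 5/36 + 1/12 + 1/18 + 1/18 + 1/36 − 1/36 = 31/36

31/36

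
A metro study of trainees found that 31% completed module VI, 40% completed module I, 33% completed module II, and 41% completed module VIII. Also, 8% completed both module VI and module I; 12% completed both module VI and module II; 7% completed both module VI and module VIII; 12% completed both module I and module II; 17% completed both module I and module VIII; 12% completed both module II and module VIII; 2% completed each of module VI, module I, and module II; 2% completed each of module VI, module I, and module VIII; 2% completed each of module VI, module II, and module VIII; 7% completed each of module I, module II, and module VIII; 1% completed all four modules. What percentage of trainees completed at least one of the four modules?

89%

P(at least one) = 31 + 40 + 33 + 41 − 8 − 12 − 7 − 12 − 17 − 12 + 2 + 2 + 2 + 7 − 1 = 89%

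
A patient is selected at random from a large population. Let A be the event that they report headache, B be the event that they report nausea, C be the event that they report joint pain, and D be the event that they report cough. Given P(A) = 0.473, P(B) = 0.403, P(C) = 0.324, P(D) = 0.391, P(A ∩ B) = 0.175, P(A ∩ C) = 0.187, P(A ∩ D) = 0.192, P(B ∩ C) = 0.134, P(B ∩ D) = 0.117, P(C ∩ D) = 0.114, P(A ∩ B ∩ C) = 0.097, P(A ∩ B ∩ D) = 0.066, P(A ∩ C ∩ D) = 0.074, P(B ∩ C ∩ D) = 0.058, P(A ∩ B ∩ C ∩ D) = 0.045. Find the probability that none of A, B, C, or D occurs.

By inclusion–exclusion:
P(A ∪ B ∪ C ∪ D) = 0.473 + 0.403 + 0.324 + 0.391 − 0.175 − 0.187 − 0.192 − 0.134 − 0.117 − 0.114 + 0.097 + 0.066 + 0.074 + 0.058 − 0.045 = 0.922
P(none) = 1 − 0.922 = 0.078

0.078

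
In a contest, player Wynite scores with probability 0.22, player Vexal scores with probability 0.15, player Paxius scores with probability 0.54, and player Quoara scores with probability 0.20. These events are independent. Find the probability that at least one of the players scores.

P(none) = (1 − 0.22) × (1 − 0.15) × (1 − 0.54) × (1 − 0.20) = 0.78 × 0.85 × 0.46 × 0.80 = 0.243984
P(at least one) = 1 − 0.243984 = 0.756016

0.756016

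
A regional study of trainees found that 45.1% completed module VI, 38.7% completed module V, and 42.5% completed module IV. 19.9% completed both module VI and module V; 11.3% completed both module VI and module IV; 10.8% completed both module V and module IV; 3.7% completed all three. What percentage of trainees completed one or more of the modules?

88.0%

P(union) = 45.1 + 38.7 + 42.5 − 19.9 − 11.3 − 10.8 + 3.7 = 88.0%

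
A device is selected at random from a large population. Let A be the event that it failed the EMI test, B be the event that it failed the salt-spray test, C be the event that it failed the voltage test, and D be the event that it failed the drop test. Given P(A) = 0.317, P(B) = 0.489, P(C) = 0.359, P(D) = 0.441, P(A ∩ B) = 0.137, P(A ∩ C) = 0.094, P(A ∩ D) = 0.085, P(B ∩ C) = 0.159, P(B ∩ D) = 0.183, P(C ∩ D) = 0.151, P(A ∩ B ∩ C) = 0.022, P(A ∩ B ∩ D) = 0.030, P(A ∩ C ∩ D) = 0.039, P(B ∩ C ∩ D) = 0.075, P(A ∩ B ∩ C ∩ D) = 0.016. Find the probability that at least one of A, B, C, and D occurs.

P(A ∪ B ∪ C ∪ D) = 0.317 + 0.489 + 0.359 + 0.441 − 0.137 − 0.094 − 0.085 − 0.159 − 0.183 − 0.151 + 0.022 + 0.030 + 0.039 + 0.075 − 0.016 = 0.947

0.947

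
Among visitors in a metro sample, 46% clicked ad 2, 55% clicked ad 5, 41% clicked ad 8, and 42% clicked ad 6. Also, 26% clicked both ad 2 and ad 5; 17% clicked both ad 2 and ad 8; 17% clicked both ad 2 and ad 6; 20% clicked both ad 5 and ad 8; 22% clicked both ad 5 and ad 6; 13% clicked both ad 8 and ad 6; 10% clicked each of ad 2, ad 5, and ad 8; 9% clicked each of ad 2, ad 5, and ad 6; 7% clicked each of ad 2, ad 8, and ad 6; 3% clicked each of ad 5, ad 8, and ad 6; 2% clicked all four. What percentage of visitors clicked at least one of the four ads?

96%

Using inclusion–exclusion:
P(at least one) = 46 + 55 + 41 + 42 − 26 − 17 − 17 − 20 − 22 − 13 + 10 + 9 + 7 + 3 − 2 = 96%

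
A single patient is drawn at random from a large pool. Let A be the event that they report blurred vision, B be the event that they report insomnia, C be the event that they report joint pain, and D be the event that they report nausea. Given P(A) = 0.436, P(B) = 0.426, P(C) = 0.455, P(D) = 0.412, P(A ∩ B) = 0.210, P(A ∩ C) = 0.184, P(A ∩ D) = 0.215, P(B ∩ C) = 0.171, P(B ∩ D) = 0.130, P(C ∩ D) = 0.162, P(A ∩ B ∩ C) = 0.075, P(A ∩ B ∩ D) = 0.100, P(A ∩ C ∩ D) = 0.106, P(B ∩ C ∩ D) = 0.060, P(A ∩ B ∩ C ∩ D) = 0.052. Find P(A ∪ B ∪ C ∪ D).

0.946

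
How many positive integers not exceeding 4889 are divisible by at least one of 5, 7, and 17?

1733

Apply inclusion-exclusion:
⌊4889/5⌋ + ⌊4889/7⌋ + ⌊4889/17⌋ − ⌊4889/35⌋ − ⌊4889/85⌋ − ⌊4889/119⌋ + ⌊4889/595⌋ = 977 + 698 + 287 − 139 − 57 − 41 + 8 = 1733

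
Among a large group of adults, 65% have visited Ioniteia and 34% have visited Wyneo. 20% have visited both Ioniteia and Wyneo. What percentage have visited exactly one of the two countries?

59%

Using the inclusion–exclusion count for exactly one event:
P(exactly one) = 65 + 34 − 2·20 = 59%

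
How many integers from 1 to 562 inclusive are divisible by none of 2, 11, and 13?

⌊562/2⌋ + ⌊562/11⌋ + ⌊562/13⌋ − ⌊562/22⌋ − ⌊562/26⌋ − ⌊562/143⌋ + ⌊562/286⌋ = 281 + 51 + 43 − 25 − 21 − 3 + 1 = 327
562 − 327 = 235

235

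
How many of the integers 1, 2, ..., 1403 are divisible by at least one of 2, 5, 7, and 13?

By inclusion–exclusion:
floor(1403/2) + floor(1403/5) + floor(1403/7) + floor(1403/13) − floor(1403/10) − floor(1403/14) − floor(1403/26) − floor(1403/35) − floor(1403/65) − floor(1403/91) + floor(1403/70) + floor(1403/130) + floor(1403/182) + floor(1403/455) − floor(1403/910) = 701 + 280 + 200 + 107 − 140 − 100 − 53 − 40 − 21 − 15 + 20 + 10 + 7 + 3 − 1 = 958

958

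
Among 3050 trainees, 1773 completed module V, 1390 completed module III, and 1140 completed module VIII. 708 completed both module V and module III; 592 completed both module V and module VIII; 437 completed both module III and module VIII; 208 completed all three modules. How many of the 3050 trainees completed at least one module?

2774

N(≥1) = 1773 + 1390 + 1140 − 708 − 592 − 437 + 208 = 2774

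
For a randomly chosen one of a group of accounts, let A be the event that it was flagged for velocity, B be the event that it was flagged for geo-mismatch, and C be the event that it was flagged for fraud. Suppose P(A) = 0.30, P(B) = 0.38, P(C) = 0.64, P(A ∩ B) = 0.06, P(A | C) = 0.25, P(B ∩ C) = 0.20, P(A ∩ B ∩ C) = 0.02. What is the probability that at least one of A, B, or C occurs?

0.92

P(A ∩ C) = P(C)·P(A|C) = 0.64 × 0.25 = 0.16
P(A ∪ B ∪ C) = 0.30 + 0.38 + 0.64 − 0.06 − 0.16 − 0.20 + 0.02 = 0.92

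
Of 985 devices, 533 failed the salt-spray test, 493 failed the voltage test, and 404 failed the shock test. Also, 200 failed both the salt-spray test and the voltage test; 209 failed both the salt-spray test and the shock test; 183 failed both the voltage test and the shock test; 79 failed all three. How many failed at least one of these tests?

917

N(≥1) = 533 + 493 + 404 − 200 − 209 − 183 + 79 = 917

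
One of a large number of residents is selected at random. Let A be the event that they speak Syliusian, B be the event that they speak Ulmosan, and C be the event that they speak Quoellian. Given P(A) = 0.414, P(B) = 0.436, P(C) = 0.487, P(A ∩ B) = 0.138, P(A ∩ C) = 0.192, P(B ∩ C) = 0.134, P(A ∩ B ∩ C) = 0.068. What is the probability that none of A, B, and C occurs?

0.059

Inclusion–exclusion gives
P(A ∪ B ∪ C) = 0.414 + 0.436 + 0.487 − 0.138 − 0.192 − 0.134 + 0.068 = 0.941
P(none) = 1 − 0.941 = 0.059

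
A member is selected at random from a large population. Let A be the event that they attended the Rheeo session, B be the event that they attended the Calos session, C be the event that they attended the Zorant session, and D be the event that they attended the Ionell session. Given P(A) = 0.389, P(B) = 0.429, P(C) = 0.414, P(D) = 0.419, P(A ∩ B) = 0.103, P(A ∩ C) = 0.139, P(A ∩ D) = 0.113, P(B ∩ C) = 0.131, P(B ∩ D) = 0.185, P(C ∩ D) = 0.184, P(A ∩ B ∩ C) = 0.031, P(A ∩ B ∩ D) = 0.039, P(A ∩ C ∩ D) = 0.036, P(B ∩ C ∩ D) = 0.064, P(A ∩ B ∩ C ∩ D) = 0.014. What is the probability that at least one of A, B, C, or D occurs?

By inclusion-exclusion,
P(A ∪ B ∪ C ∪ D) = 0.389 + 0.429 + 0.414 + 0.419 − 0.103 − 0.139 − 0.113 − 0.131 − 0.185 − 0.184 + 0.031 + 0.039 + 0.036 + 0.064 − 0.014 = 0.952

0.952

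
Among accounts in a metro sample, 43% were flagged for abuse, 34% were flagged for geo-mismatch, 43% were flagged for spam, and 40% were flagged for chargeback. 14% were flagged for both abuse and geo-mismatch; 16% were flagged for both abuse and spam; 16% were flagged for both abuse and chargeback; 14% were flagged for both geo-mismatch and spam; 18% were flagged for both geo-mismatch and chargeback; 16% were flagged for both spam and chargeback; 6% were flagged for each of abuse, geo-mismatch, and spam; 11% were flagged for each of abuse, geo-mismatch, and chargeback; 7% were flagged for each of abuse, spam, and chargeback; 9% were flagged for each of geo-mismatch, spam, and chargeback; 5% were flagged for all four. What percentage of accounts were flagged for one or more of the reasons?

94%

P(at least one) = 43 + 34 + 43 + 40 − 14 − 16 − 16 − 14 − 18 − 16 + 6 + 11 + 7 + 9 − 5 = 94%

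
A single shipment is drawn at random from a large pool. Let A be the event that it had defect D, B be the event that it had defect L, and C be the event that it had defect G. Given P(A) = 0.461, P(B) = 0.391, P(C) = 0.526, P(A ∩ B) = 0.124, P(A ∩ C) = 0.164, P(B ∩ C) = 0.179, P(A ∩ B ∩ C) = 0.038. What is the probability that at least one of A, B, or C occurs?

By inclusion-exclusion,
P(A ∪ B ∪ C) = 0.461 + 0.391 + 0.526 − 0.124 − 0.164 − 0.179 + 0.038 = 0.949

0.949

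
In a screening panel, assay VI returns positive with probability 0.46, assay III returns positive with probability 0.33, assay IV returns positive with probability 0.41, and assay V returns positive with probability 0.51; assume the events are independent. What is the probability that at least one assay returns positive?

0.89540362

Independence gives P(none) = ∏(1 − pᵢ).
P(none) = (1 − 0.46) × (1 − 0.33) × (1 − 0.41) × (1 − 0.51) = 0.54 × 0.67 × 0.59 × 0.49 = 0.10459638
P(at least one) = 1 − 0.10459638 = 0.89540362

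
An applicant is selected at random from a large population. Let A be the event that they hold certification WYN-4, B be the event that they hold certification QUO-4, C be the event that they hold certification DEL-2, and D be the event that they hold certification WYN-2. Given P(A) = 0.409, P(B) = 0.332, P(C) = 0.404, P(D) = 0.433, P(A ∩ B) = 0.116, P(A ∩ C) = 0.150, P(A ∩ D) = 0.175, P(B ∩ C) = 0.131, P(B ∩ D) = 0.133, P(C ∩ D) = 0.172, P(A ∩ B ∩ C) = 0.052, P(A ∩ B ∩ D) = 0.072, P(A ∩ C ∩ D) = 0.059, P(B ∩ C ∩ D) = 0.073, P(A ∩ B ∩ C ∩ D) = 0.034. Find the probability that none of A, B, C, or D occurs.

0.077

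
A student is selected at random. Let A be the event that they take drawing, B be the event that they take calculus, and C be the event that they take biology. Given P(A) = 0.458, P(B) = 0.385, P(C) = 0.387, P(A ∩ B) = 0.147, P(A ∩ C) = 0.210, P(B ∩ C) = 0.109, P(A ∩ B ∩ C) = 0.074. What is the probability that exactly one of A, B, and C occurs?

0.520

By inclusion–exclusion (exactly-one form):
P(exactly one) = 0.458 + 0.385 + 0.387 − 2·0.147 − 2·0.210 − 2·0.109 + 3·0.074 = 0.520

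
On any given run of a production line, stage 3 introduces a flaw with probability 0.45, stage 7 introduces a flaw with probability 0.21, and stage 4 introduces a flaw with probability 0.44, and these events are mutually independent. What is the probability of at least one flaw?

0.75668

P(none) = (1 − 0.45) × (1 − 0.21) × (1 − 0.44) = 0.55 × 0.79 × 0.56 = 0.24332
P(at least one) = 1 − 0.24332 = 0.75668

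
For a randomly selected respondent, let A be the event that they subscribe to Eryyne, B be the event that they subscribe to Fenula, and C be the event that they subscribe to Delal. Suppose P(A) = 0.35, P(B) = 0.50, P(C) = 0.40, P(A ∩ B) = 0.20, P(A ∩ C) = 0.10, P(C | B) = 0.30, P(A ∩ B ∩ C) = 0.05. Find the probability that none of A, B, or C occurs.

P(B ∩ C) = P(B)·P(C|B) = 0.50 × 0.30 = 0.15
Inclusion–exclusion gives
P(A ∪ B ∪ C) = 0.35 + 0.50 + 0.40 − 0.20 − 0.10 − 0.15 + 0.05 = 0.85
P(none) = 1 − 0.85 = 0.15

0.15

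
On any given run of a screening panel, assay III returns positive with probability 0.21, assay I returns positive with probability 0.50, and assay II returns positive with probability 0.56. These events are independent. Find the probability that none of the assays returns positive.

P(none) = (1 − 0.21) × (1 − 0.50) × (1 − 0.56) = 0.79 × 0.50 × 0.44 = 0.1738

0.1738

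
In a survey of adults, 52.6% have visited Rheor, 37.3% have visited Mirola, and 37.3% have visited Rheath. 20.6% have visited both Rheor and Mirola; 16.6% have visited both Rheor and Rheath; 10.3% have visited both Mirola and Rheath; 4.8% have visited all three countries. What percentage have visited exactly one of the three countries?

46.6%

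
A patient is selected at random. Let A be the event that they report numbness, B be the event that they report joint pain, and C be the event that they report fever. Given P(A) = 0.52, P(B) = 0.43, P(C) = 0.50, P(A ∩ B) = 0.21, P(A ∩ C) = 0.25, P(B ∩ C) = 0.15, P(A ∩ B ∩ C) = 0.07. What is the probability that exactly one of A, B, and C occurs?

By inclusion–exclusion (exactly-one form):
P(exactly one) = 0.52 + 0.43 + 0.50 − 2·0.21 − 2·0.25 − 2·0.15 + 3·0.07 = 0.44

0.44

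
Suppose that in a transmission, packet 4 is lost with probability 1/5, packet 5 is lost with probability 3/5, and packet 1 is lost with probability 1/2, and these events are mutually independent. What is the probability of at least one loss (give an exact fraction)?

Since the events are independent, P(none) is the product of the individual non-occurrence probabilities.
P(none) = (1 − 1/5) × (1 − 3/5) × (1 − 1/2) = 4/5 × 2/5 × 1/2 = 4/25
P(at least one) = 1 − 4/25 = 21/25

21/25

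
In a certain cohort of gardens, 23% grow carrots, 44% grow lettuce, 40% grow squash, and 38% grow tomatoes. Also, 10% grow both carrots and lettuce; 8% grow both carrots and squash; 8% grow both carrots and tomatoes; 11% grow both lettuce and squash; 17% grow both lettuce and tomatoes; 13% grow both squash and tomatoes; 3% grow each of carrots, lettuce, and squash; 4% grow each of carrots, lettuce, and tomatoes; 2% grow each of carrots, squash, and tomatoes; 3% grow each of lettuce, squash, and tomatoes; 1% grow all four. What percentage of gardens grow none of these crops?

By inclusion–exclusion:
P(union) = 23 + 44 + 40 + 38 − 10 − 8 − 8 − 11 − 17 − 13 + 3 + 4 + 2 + 3 − 1 = 89%
P(none) = 100% − 89% = 11%

11%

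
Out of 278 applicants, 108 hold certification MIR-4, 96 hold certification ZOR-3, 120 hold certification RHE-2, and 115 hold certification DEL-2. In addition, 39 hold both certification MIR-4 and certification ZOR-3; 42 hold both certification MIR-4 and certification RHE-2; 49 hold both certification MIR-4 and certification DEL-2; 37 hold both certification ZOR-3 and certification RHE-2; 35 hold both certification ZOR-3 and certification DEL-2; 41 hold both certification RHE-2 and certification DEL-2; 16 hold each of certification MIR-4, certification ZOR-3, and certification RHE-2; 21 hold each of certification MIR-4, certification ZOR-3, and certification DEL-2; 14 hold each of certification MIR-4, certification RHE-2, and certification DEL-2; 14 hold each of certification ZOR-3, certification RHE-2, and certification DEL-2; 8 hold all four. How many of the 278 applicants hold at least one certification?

253

Using inclusion–exclusion:
|union| = 108 + 96 + 120 + 115 − 39 − 42 − 49 − 37 − 35 − 41 + 16 + 21 + 14 + 14 − 8 = 253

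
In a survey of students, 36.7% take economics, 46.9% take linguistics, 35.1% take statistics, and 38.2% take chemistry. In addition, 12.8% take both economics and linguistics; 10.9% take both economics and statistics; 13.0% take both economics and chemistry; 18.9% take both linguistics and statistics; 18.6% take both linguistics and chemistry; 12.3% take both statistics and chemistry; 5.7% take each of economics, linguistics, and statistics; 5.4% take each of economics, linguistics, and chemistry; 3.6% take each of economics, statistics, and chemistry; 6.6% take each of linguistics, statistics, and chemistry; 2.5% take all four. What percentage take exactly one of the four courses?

37.8%

P(exactly one) = 36.7 + 46.9 + 35.1 + 38.2 − 2·12.8 − 2·10.9 − 2·13.0 − 2·18.9 − 2·18.6 − 2·12.3 + 3·5.7 + 3·5.4 + 3·3.6 + 3·6.6 − 4·2.5 = 37.8%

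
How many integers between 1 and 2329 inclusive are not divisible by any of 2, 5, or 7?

799

By inclusion–exclusion:
⌊2329/2⌋ + ⌊2329/5⌋ + ⌊2329/7⌋ − ⌊2329/10⌋ − ⌊2329/14⌋ − ⌊2329/35⌋ + ⌊2329/70⌋ = 1164 + 465 + 332 − 232 − 166 − 66 + 33 = 1530
2329 − 1530 = 799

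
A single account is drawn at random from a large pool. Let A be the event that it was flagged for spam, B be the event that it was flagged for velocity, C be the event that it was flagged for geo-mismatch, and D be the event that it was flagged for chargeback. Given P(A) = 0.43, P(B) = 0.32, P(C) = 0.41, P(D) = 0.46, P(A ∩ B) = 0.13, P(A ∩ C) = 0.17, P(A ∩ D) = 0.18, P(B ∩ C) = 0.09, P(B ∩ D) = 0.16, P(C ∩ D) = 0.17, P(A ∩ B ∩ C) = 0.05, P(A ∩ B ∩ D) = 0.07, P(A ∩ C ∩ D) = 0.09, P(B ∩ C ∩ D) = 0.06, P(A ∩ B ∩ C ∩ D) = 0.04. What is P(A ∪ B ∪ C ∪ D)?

0.95

Apply inclusion-exclusion:
P(A ∪ B ∪ C ∪ D) = 0.43 + 0.32 + 0.41 + 0.46 − 0.13 − 0.17 − 0.18 − 0.09 − 0.16 − 0.17 + 0.05 + 0.07 + 0.09 + 0.06 − 0.04 = 0.95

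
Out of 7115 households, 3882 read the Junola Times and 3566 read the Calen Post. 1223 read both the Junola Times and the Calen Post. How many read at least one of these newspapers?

By inclusion-exclusion,
N(≥1) = 3882 + 3566 − 1223 = 6225

6225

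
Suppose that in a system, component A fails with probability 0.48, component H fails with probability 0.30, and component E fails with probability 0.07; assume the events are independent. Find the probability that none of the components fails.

0.33852

P(none) = (1 − 0.48) × (1 − 0.30) × (1 − 0.07) = 0.52 × 0.70 × 0.93 = 0.33852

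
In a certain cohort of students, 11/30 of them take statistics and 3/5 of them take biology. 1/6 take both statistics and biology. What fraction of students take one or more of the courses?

Apply inclusion-exclusion:
P(at least one) = 11/30 + 3/5 − 1/6 = 4/5

4/5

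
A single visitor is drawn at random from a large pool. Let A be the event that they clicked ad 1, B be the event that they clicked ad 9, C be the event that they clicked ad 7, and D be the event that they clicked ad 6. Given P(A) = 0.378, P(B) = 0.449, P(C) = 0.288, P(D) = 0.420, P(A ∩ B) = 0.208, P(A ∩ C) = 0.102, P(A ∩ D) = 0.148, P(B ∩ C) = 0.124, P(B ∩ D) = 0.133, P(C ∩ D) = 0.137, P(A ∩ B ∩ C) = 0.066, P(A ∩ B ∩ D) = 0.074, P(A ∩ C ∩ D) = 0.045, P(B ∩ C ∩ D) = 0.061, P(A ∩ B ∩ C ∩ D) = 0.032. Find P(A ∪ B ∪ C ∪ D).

P(A ∪ B ∪ C ∪ D) = 0.378 + 0.449 + 0.288 + 0.420 − 0.208 − 0.102 − 0.148 − 0.124 − 0.133 − 0.137 + 0.066 + 0.074 + 0.045 + 0.061 − 0.032 = 0.897

0.897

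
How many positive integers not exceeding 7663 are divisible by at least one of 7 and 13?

1599

Inclusion–exclusion gives
floor(7663/7) + floor(7663/13) − floor(7663/91) = 1094 + 589 − 84 = 1599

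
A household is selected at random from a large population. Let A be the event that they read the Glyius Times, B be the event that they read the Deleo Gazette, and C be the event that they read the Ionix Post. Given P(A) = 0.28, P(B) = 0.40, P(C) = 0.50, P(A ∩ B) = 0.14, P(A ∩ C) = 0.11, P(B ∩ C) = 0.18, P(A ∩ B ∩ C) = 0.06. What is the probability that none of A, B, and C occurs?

P(A ∪ B ∪ C) = 0.28 + 0.40 + 0.50 − 0.14 − 0.11 − 0.18 + 0.06 = 0.81
P(none) = 1 − 0.81 = 0.19

0.19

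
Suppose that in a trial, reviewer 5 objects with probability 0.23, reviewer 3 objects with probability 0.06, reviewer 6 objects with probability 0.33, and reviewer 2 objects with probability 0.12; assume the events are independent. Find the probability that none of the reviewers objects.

0.42675248

P(none) = (1 − 0.23) × (1 − 0.06) × (1 − 0.33) × (1 − 0.12) = 0.77 × 0.94 × 0.67 × 0.88 = 0.42675248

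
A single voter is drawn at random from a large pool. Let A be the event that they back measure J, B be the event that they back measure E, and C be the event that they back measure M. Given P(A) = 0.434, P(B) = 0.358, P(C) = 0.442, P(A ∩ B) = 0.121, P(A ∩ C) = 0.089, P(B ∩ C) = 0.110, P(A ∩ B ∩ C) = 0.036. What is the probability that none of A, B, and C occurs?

0.050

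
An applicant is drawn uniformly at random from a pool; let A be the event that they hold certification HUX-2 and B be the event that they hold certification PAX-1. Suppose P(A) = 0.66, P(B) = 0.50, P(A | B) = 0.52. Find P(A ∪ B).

0.90

P(A ∩ B) = P(B)·P(A|B) = 0.50 × 0.52 = 0.26
P(A ∪ B) = 0.66 + 0.50 − 0.26 = 0.90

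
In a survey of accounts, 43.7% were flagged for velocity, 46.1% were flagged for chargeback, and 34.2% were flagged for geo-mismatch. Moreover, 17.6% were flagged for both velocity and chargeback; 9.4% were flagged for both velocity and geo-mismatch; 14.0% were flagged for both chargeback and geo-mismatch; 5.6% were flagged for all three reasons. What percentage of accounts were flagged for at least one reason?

88.6%

By inclusion–exclusion:
P(at least one) = 43.7 + 46.1 + 34.2 − 17.6 − 9.4 − 14.0 + 5.6 = 88.6%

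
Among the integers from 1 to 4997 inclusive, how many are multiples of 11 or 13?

⌊4997/11⌋ + ⌊4997/13⌋ − ⌊4997/143⌋ = 454 + 384 − 34 = 804

804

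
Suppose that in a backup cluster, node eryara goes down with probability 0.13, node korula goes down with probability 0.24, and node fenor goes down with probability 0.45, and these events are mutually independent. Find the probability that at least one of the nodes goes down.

Since the events are independent, P(none) is the product of the individual non-occurrence probabilities.
P(none) = (1 − 0.13) × (1 − 0.24) × (1 − 0.45) = 0.87 × 0.76 × 0.55 = 0.36366
P(at least one) = 1 − 0.36366 = 0.63634

0.63634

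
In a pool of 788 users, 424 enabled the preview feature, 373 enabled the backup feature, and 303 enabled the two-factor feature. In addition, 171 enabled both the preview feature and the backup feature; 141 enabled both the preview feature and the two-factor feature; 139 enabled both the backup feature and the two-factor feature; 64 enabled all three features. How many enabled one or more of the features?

|union| = 424 + 373 + 303 − 171 − 141 − 139 + 64 = 713

713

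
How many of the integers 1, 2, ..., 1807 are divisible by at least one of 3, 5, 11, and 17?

983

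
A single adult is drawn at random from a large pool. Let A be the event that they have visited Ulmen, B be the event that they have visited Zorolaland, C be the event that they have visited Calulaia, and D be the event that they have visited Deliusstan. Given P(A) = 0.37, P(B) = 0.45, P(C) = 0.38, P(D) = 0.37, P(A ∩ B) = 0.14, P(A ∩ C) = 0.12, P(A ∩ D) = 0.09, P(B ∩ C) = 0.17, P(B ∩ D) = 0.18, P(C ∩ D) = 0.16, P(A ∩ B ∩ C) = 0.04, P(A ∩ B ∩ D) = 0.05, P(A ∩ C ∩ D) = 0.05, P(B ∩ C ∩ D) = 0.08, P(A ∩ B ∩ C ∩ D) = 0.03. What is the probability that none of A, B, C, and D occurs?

0.10

P(A ∪ B ∪ C ∪ D) = 0.37 + 0.45 + 0.38 + 0.37 − 0.14 − 0.12 − 0.09 − 0.17 − 0.18 − 0.16 + 0.04 + 0.05 + 0.05 + 0.08 − 0.03 = 0.90
P(none) = 1 − 0.90 = 0.10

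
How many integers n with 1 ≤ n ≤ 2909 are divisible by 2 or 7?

floor(2909/2) + floor(2909/7) − floor(2909/14) = 1454 + 415 − 207 = 1662

1662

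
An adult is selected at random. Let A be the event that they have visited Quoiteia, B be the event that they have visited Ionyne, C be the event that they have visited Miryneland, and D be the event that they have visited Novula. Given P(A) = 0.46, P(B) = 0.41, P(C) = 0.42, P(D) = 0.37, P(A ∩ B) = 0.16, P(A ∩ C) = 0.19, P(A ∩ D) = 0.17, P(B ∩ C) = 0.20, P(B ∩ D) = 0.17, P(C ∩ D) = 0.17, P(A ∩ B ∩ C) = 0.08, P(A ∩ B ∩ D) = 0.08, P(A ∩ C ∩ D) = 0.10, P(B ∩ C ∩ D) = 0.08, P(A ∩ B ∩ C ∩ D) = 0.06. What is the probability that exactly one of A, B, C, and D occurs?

By inclusion–exclusion (exactly-one form):
P(exactly one) = 0.46 + 0.41 + 0.42 + 0.37 − 2·0.16 − 2·0.19 − 2·0.17 − 2·0.20 − 2·0.17 − 2·0.17 + 3·0.08 + 3·0.08 + 3·0.10 + 3·0.08 − 4·0.06 = 0.32

0.32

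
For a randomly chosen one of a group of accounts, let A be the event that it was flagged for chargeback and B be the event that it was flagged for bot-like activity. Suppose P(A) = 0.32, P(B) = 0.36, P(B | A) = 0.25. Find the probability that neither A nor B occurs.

0.40

P(A ∩ B) = P(A)·P(B|A) = 0.32 × 0.25 = 0.08
Apply inclusion-exclusion:
P(A ∪ B) = 0.32 + 0.36 − 0.08 = 0.60
P(none) = 1 − 0.60 = 0.40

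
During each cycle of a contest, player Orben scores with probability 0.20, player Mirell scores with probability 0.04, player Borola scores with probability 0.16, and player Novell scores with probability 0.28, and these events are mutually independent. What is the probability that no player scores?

0.4644864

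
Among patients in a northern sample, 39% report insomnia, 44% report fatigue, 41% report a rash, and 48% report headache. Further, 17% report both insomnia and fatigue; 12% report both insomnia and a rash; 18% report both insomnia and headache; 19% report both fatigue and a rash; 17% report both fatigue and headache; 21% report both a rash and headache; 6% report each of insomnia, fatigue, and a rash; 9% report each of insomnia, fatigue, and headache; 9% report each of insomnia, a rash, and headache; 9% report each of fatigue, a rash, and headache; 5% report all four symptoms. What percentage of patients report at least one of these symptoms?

96%

By inclusion–exclusion:
P(≥1) = 39 + 44 + 41 + 48 − 17 − 12 − 18 − 19 − 17 − 21 + 6 + 9 + 9 + 9 − 5 = 96%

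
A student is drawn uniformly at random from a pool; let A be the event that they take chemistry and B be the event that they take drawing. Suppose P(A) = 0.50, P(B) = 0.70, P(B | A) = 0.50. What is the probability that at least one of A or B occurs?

P(A ∩ B) = P(A)·P(B|A) = 0.50 × 0.50 = 0.25
Using inclusion–exclusion:
P(A ∪ B) = 0.50 + 0.70 − 0.25 = 0.95

0.95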